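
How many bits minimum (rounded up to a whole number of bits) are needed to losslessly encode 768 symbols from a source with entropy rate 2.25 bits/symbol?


Minimum bits >= n * H = 768 * 2.25 = 1728.0, rounded up to a whole number of bits = 1728

1728 bits


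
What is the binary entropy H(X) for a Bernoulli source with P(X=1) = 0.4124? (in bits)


H = -p*log2(p) - (1-p)*log2(1-p). -0.4124*log2(0.4124) = 0.526999; -0.5876*log2(0.5876) = 0.450744. H = 0.526999 + 0.450744 = 0.9777

0.9777 bits


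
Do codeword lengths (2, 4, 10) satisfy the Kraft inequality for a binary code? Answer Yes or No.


Kraft sum = sum(2^(-l_i)) = 0.3135, need <= 1. Result: satisfied (a binary prefix-free code with these lengths exists)

Yes


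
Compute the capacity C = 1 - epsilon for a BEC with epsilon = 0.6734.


C = 1 - epsilon = 1 - 0.6734 = 0.3266

0.3266 bits


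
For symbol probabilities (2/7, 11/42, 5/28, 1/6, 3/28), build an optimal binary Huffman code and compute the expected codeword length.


Huffman construction (repeatedly merge the two least-probable nodes; each merge adds 1 bit to every symbol beneath it): 3/28 + 1/6 = 23/84; 5/28 + 11/42 = 37/84; 23/84 + 2/7 = 47/84; 37/84 + 47/84 = 1. Resulting codeword lengths (in the order the probabilities were given): (2, 2, 2, 3, 3). L_avg = sum(p_i * l_i) = 2/7*2 + 11/42*2 + 5/28*2 + 1/6*3 + 3/28*3 = 191/84 = 2.2738

2.2738 bits


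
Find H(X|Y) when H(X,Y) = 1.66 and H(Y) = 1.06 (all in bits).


H(X|Y) = H(X,Y) - H(Y) = 1.66 - 1.06 = 0.6

0.6 bits


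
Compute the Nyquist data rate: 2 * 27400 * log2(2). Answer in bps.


Rate = 2 * B * log2(M) = 2 * 27400 * 1.0 = 54800.0

54800.0 bps


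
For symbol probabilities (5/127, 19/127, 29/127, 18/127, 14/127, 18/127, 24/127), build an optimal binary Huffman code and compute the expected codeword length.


Huffman construction (repeatedly merge the two least-probable nodes; each merge adds 1 bit to every symbol beneath it): 5/127 + 14/127 = 19/127; 18/127 + 18/127 = 36/127; 19/127 + 19/127 = 38/127; 24/127 + 29/127 = 53/127; 36/127 + 38/127 = 74/127; 53/127 + 74/127 = 1. Resulting codeword lengths (in the order the probabilities were given): (4, 3, 2, 3, 4, 3, 2). L_avg = sum(p_i * l_i) = 5/127*4 + 19/127*3 + 29/127*2 + 18/127*3 + 14/127*4 + 18/127*3 + 24/127*2 = 347/127 = 2.7323

2.7323 bits


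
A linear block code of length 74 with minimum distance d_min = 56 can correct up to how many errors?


Correction capability = floor((d-1)/2) = floor((56-1)/2) = 27

27 errors


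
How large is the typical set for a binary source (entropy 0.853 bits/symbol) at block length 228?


log2|A_typical| = nH = 228 * 0.853 = 194.484, so |A_typical| ~ 2^194.484 = 3.512e+58

3.512e+58


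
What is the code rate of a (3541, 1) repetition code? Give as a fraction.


Rate = k/n = 1/3541

1/3541


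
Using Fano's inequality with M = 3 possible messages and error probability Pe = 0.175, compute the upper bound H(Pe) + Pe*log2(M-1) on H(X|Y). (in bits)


H(Pe) = -Pe*log2(Pe) - (1-Pe)*log2(1-Pe) = -0.175*log2(0.175) - 0.825*log2(0.825) = 0.440050 + 0.228966 = 0.669. Pe*log2(M-1) = 0.175*log2(2) = 0.175000. Bound = H(Pe) + Pe*log2(M-1) = 0.440050 + 0.228966 + 0.175000 = 0.844

0.844 bits


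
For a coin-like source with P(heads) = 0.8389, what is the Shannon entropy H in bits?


H = -p*log2(p) - (1-p)*log2(1-p). -0.8389*log2(0.8389) = 0.212602; -0.1611*log2(0.1611) = 0.424333. H = 0.212602 + 0.424333 = 0.6369

0.6369 bits


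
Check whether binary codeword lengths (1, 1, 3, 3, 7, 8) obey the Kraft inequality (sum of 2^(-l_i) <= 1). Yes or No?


Kraft sum = sum(2^(-l_i)) = 1.2617, need <= 1. Result: violated (a binary prefix-free code with these lengths cannot exist)

No


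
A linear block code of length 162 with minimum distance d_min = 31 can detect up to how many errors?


Detection capability = d_min - 1 = 31 - 1 = 30

30 errors


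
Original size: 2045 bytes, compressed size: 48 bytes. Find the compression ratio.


Ratio = original / compressed = 2045 / 48 = 42.6042

42.6042


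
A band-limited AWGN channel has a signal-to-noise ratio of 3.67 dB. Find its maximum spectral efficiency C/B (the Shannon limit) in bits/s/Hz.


SNR_linear = 10^(3.67/10) = 2.3281; C/B = log2(1 + SNR_linear) = log2(1 + 2.3281) = 1.7347

1.7347 bits/s/Hz


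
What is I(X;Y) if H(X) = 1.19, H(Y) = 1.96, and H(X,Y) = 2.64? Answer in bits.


I(X;Y) = H(X) + H(Y) - H(X,Y) = 1.19 + 1.96 - 2.64 = 0.51

0.51 bits


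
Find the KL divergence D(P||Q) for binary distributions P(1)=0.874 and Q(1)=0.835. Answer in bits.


KL = p*log2(p/q) + (1-p)*log2((1-p)/(1-q)) = 0.874*log2(0.874/0.835) + 0.126*log2(0.126/0.165) = 0.0085

0.0085 bits


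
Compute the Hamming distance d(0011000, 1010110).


Count differing positions: ^ . . ^ ^ ^ . = 4 differences

4


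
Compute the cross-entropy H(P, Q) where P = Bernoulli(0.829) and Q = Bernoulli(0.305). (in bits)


H(P,Q) = -p*log2(q) - (1-p)*log2(1-q). -0.829*log2(0.305) = 1.420176; -0.171*log2(0.695) = 0.089760. H(P,Q) = 1.420176 + 0.089760 = 1.5099

1.5099 bits


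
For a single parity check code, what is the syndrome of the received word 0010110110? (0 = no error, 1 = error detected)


Syndrome = XOR of all bits = 0 XOR 0 XOR 1 XOR 0 XOR 1 XOR 1 XOR 0 XOR 1 XOR 1 XOR 0 = 1

1


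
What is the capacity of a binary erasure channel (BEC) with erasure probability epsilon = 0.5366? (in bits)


C = 1 - epsilon = 1 - 0.5366 = 0.4634

0.4634 bits


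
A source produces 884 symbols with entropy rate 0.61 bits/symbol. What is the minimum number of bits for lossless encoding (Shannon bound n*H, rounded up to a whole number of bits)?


Minimum bits >= n * H = 884 * 0.61 = 539.24, rounded up to a whole number of bits = 540

540 bits


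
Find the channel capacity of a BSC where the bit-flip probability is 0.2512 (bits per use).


H(p) = -p*log2(p) - (1-p)*log2(1-p) = -0.2512*log2(0.2512) - 0.7488*log2(0.7488) = 0.500665 + 0.312510 = 0.8132. C = 1 - H(p) = 1 - 0.8132 = 0.1868

0.1868 bits


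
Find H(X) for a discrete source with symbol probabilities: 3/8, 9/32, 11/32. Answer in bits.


H = -sum(p_i * log2(p_i)). Terms: -(3/8)*log2(3/8) = 0.530639; -(9/32)*log2(9/32) = 0.514709; -(11/32)*log2(11/32) = 0.529570. H = 0.530639 + 0.514709 + 0.529570 = 1.5749

1.5749 bits


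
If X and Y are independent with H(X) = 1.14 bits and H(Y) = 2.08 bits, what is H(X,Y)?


For independent variables, H(X,Y) = H(X) + H(Y) = 1.14 + 2.08 = 3.22

3.22 bits


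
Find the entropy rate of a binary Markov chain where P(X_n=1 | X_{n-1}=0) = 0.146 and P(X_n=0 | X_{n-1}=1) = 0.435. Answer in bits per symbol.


Stationary distribution: pi_0 = p10/(p01+p10) = 0.7487, pi_1 = 0.2513. Entropy rate H' = pi_0*H(p01) + pi_1*H(p10) = 0.7487*0.5997 + 0.2513*0.9878 = 0.6972

0.6972 bits/symbol


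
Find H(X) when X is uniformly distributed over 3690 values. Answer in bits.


H = log2(n) = log2(3690) = 11.8494

11.8494 bits


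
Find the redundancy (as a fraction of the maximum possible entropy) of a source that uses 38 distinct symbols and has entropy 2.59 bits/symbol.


H_max = log2(K) = log2(38) = 5.2479 bits/symbol. Redundancy = 1 - H/H_max = 1 - 2.59/5.2479 = 1 - 0.4935 = 0.5065

0.5065


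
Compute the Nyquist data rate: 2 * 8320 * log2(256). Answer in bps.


Rate = 2 * B * log2(M) = 2 * 8320 * 8.0 = 133120.0

133120.0 bps


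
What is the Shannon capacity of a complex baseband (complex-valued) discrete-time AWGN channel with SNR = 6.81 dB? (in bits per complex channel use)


SNR_linear = 10^(6.81/10) = 4.7973; C = log2(1 + SNR_linear) = log2(1 + 4.7973) = 2.5354

2.5354 bits/channel use


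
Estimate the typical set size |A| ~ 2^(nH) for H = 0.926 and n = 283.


log2|A_typical| = nH = 283 * 0.926 = 262.058, so |A_typical| ~ 2^262.058 = 7.715e+78

7.715e+78


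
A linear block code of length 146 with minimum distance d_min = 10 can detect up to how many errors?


Detection capability = d_min - 1 = 10 - 1 = 9

9 errors


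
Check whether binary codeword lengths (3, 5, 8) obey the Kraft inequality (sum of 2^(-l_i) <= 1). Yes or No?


Kraft sum = sum(2^(-l_i)) = 0.1602, need <= 1. Result: satisfied (a binary prefix-free code with these lengths exists)

Yes


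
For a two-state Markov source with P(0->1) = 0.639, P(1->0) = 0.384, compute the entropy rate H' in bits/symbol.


Stationary distribution: pi_0 = p10/(p01+p10) = 0.3754, pi_1 = 0.6246. Entropy rate H' = pi_0*H(p01) + pi_1*H(p10) = 0.3754*0.9435 + 0.6246*0.9608 = 0.9543

0.9543 bits/symbol


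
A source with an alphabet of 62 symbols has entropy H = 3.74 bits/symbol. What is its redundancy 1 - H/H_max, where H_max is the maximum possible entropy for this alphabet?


H_max = log2(K) = log2(62) = 5.9542 bits/symbol. Redundancy = 1 - H/H_max = 1 - 3.74/5.9542 = 1 - 0.6281 = 0.3719

0.3719


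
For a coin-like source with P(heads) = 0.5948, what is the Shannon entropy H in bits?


H = -p*log2(p) - (1-p)*log2(1-p). -0.5948*log2(0.5948) = 0.445817; -0.4052*log2(0.4052) = 0.528095. H = 0.445817 + 0.528095 = 0.9739

0.9739 bits


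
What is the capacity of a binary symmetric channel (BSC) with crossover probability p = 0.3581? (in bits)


H(p) = -p*log2(p) - (1-p)*log2(1-p) = -0.3581*log2(0.3581) - 0.6419*log2(0.6419) = 0.530549 + 0.410546 = 0.9411. C = 1 - H(p) = 1 - 0.9411 = 0.0589

0.0589 bits


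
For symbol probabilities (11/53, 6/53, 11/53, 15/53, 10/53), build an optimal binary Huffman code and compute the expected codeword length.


Huffman construction (repeatedly merge the two least-probable nodes; each merge adds 1 bit to every symbol beneath it): 6/53 + 10/53 = 16/53; 11/53 + 11/53 = 22/53; 15/53 + 16/53 = 31/53; 22/53 + 31/53 = 1. Resulting codeword lengths (in the order the probabilities were given): (2, 3, 2, 2, 3). L_avg = sum(p_i * l_i) = 11/53*2 + 6/53*3 + 11/53*2 + 15/53*2 + 10/53*3 = 122/53 = 2.3019

2.3019 bits


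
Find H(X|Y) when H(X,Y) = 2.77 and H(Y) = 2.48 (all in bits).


H(X|Y) = H(X,Y) - H(Y) = 2.77 - 2.48 = 0.29

0.29 bits


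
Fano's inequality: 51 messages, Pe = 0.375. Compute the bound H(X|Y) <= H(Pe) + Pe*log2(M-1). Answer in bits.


H(Pe) = -Pe*log2(Pe) - (1-Pe)*log2(1-Pe) = -0.375*log2(0.375) - 0.625*log2(0.625) = 0.530639 + 0.423795 = 0.9544. Pe*log2(M-1) = 0.375*log2(50) = 2.116446. Bound = H(Pe) + Pe*log2(M-1) = 0.530639 + 0.423795 + 2.116446 = 3.0709

3.0709 bits


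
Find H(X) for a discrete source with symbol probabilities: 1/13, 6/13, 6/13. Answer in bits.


H = -sum(p_i * log2(p_i)). Terms: -(1/13)*log2(1/13) = 0.284649; -(6/13)*log2(6/13) = 0.514836; -(6/13)*log2(6/13) = 0.514836. H = 0.284649 + 0.514836 + 0.514836 = 1.3143

1.3143 bits


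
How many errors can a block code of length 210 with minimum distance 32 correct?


Correction capability = floor((d-1)/2) = floor((32-1)/2) = 15

15 errors


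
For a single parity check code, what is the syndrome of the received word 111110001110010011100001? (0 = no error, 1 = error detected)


Syndrome = XOR of all bits = 1 XOR 1 XOR 1 XOR 1 XOR 1 XOR 0 XOR 0 XOR 0 XOR 1 XOR 1 XOR 1 XOR 0 XOR 0 XOR 1 XOR 0 XOR 0 XOR 1 XOR 1 XOR 1 XOR 0 XOR 0 XOR 0 XOR 0 XOR 1 = 1

1


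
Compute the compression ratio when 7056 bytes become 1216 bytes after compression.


Ratio = original / compressed = 7056 / 1216 = 5.8026

5.8026


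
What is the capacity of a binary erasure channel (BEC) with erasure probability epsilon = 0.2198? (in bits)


C = 1 - epsilon = 1 - 0.2198 = 0.7802

0.7802 bits


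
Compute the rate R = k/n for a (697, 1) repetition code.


Rate = k/n = 1/697

1/697


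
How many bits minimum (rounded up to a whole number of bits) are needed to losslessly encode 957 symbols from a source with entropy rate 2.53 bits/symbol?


Minimum bits >= n * H = 957 * 2.53 = 2421.21, rounded up to a whole number of bits = 2422

2422 bits


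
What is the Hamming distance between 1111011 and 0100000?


Count differing positions: ^ . ^ ^ . ^ ^ = 5 differences

5


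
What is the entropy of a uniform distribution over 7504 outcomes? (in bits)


H = log2(n) = log2(7504) = 12.8734

12.8734 bits


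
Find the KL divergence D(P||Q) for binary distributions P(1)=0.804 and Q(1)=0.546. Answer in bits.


KL = p*log2(p/q) + (1-p)*log2((1-p)/(1-q)) = 0.804*log2(0.804/0.546) + 0.196*log2(0.196/0.454) = 0.2113

0.2113 bits


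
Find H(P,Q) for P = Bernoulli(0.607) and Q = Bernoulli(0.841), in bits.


H(P,Q) = -p*log2(q) - (1-p)*log2(1-q). -0.607*log2(0.841) = 0.151642; -0.393*log2(0.159) = 1.042590. H(P,Q) = 0.151642 + 1.042590 = 1.1942

1.1942 bits


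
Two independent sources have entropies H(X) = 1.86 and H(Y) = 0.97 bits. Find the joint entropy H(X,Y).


For independent variables, H(X,Y) = H(X) + H(Y) = 1.86 + 0.97 = 2.83

2.83 bits


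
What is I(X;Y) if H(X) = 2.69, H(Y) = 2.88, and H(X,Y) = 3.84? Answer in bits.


I(X;Y) = H(X) + H(Y) - H(X,Y) = 2.69 + 2.88 - 3.84 = 1.73

1.73 bits


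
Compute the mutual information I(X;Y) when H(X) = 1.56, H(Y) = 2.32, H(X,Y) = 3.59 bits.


I(X;Y) = H(X) + H(Y) - H(X,Y) = 1.56 + 2.32 - 3.59 = 0.29

0.29 bits


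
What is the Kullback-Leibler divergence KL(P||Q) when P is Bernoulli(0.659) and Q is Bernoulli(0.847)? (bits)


KL = p*log2(p/q) + (1-p)*log2((1-p)/(1-q)) = 0.659*log2(0.659/0.847) + 0.341*log2(0.341/0.153) = 0.1557

0.1557 bits


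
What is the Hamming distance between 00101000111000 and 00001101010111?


Count differing positions: . . ^ . . ^ . ^ ^ . ^ ^ ^ ^ = 8 differences

8


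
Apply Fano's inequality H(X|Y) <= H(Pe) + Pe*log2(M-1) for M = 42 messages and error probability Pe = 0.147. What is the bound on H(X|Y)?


H(Pe) = -Pe*log2(Pe) - (1-Pe)*log2(1-Pe) = -0.147*log2(0.147) - 0.853*log2(0.853) = 0.406618 + 0.195663 = 0.6023. Pe*log2(M-1) = 0.147*log2(41) = 0.787560. Bound = H(Pe) + Pe*log2(M-1) = 0.406618 + 0.195663 + 0.787560 = 1.3898

1.3898 bits


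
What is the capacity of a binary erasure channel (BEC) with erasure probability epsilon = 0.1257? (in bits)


C = 1 - epsilon = 1 - 0.1257 = 0.8743

0.8743 bits


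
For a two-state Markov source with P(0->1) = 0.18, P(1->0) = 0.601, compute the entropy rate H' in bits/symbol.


Stationary distribution: pi_0 = p10/(p01+p10) = 0.7695, pi_1 = 0.2305. Entropy rate H' = pi_0*H(p01) + pi_1*H(p10) = 0.7695*0.6801 + 0.2305*0.9704 = 0.747

0.747 bits/symbol


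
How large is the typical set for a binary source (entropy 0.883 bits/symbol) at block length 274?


log2|A_typical| = nH = 274 * 0.883 = 241.942, so |A_typical| ~ 2^241.942 = 6.789e+72

6.789e+72


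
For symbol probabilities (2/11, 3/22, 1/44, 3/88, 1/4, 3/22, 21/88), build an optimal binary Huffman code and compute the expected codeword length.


Huffman construction (repeatedly merge the two least-probable nodes; each merge adds 1 bit to every symbol beneath it): 1/44 + 3/88 = 5/88; 5/88 + 3/22 = 17/88; 3/22 + 2/11 = 7/22; 17/88 + 21/88 = 19/44; 1/4 + 7/22 = 25/44; 19/44 + 25/44 = 1. Resulting codeword lengths (in the order the probabilities were given): (3, 3, 4, 4, 2, 3, 2). L_avg = sum(p_i * l_i) = 2/11*3 + 3/22*3 + 1/44*4 + 3/88*4 + 1/4*2 + 3/22*3 + 21/88*2 = 113/44 = 2.5682

2.5682 bits


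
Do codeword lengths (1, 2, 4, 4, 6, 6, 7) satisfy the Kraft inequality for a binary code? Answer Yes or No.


Kraft sum = sum(2^(-l_i)) = 0.9141, need <= 1. Result: satisfied (a binary prefix-free code with these lengths exists)

Yes


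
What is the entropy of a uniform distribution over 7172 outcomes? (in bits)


H = log2(n) = log2(7172) = 12.8082

12.8082 bits


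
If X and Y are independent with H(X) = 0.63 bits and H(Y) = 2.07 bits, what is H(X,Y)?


For independent variables, H(X,Y) = H(X) + H(Y) = 0.63 + 2.07 = 2.7

2.7 bits


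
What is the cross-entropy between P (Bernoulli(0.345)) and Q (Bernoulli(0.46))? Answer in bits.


H(P,Q) = -p*log2(q) - (1-p)*log2(1-q). -0.345*log2(0.46) = 0.386502; -0.655*log2(0.54) = 0.582274. H(P,Q) = 0.386502 + 0.582274 = 0.9688

0.9688 bits


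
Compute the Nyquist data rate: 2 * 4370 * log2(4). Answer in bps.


Rate = 2 * B * log2(M) = 2 * 4370 * 2.0 = 17480.0

17480.0 bps


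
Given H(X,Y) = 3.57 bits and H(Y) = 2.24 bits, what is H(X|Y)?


H(X|Y) = H(X,Y) - H(Y) = 3.57 - 2.24 = 1.33

1.33 bits


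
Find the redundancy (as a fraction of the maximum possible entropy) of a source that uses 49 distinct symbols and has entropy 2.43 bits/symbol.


H_max = log2(K) = log2(49) = 5.6147 bits/symbol. Redundancy = 1 - H/H_max = 1 - 2.43/5.6147 = 1 - 0.4328 = 0.5672

0.5672


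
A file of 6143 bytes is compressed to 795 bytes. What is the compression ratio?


Ratio = original / compressed = 6143 / 795 = 7.727

7.727


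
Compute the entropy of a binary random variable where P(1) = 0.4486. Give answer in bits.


H = -p*log2(p) - (1-p)*log2(1-p). -0.4486*log2(0.4486) = 0.518805; -0.5514*log2(0.5514) = 0.473558. H = 0.518805 + 0.473558 = 0.9924

0.9924 bits


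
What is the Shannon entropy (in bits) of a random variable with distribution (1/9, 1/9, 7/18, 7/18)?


H = -sum(p_i * log2(p_i)). Terms: -(1/9)*log2(1/9) = 0.352214; -(1/9)*log2(1/9) = 0.352214; -(7/18)*log2(7/18) = 0.529888; -(7/18)*log2(7/18) = 0.529888. H = 0.352214 + 0.352214 + 0.529888 + 0.529888 = 1.7642

1.7642 bits


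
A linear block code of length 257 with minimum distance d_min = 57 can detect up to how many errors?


Detection capability = d_min - 1 = 57 - 1 = 56

56 errors


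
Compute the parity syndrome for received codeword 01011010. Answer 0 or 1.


Syndrome = XOR of all bits = 0 XOR 1 XOR 0 XOR 1 XOR 1 XOR 0 XOR 1 XOR 0 = 0

0


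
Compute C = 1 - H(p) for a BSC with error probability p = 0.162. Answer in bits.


H(p) = -p*log2(p) - (1-p)*log2(1-p) = -0.162*log2(0.162) - 0.838*log2(0.838) = 0.425401 + 0.213671 = 0.6391. C = 1 - H(p) = 1 - 0.6391 = 0.3609

0.3609 bits


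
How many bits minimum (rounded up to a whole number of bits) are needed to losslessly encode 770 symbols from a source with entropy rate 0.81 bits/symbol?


Minimum bits >= n * H = 770 * 0.81 = 623.7, rounded up to a whole number of bits = 624

624 bits


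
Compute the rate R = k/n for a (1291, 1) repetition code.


Rate = k/n = 1/1291

1/1291


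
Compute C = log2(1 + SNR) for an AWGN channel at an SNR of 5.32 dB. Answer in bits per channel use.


SNR_linear = 10^(5.32/10) = 3.4041; C = log2(1 + SNR_linear) = log2(1 + 3.4041) = 2.1388

2.1388 bits/channel use


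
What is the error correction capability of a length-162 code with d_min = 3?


Correction capability = floor((d-1)/2) = floor((3-1)/2) = 1

1 errors


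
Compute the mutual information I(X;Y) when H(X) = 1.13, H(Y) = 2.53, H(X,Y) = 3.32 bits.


I(X;Y) = H(X) + H(Y) - H(X,Y) = 1.13 + 2.53 - 3.32 = 0.34

0.34 bits


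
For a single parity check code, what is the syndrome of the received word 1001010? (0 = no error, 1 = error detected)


Syndrome = XOR of all bits = 1 XOR 0 XOR 0 XOR 1 XOR 0 XOR 1 XOR 0 = 1

1


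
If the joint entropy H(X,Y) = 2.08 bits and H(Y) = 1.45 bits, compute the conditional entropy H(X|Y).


H(X|Y) = H(X,Y) - H(Y) = 2.08 - 1.45 = 0.63

0.63 bits


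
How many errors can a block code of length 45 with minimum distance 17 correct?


Correction capability = floor((d-1)/2) = floor((17-1)/2) = 8

8 errors


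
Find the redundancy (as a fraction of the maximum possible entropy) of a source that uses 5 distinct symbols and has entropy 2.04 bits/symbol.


H_max = log2(K) = log2(5) = 2.3219 bits/symbol. Redundancy = 1 - H/H_max = 1 - 2.04/2.3219 = 1 - 0.8786 = 0.1214

0.1214


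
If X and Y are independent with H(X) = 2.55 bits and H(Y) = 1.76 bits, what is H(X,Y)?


For independent variables, H(X,Y) = H(X) + H(Y) = 2.55 + 1.76 = 4.31

4.31 bits


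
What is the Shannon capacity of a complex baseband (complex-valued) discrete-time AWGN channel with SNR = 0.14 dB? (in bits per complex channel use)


SNR_linear = 10^(0.14/10) = 1.0328; C = log2(1 + SNR_linear) = log2(1 + 1.0328) = 1.0234

1.0234 bits/channel use


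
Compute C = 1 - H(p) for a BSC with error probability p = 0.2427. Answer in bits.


H(p) = -p*log2(p) - (1-p)*log2(1-p) = -0.2427*log2(0.2427) - 0.7573*log2(0.7573) = 0.495776 + 0.303725 = 0.7995. C = 1 - H(p) = 1 - 0.7995 = 0.2005

0.2005 bits


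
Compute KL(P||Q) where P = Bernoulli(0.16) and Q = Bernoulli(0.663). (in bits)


KL = p*log2(p/q) + (1-p)*log2((1-p)/(1-q)) = 0.16*log2(0.16/0.663) + 0.84*log2(0.84/0.337) = 0.7787

0.7787 bits


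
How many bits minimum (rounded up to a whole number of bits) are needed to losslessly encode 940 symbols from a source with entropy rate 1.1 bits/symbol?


Minimum bits >= n * H = 940 * 1.1 = 1034.0, rounded up to a whole number of bits = 1034

1034 bits


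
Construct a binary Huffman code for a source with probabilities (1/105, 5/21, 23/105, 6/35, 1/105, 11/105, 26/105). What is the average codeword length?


Huffman construction (repeatedly merge the two least-probable nodes; each merge adds 1 bit to every symbol beneath it): 1/105 + 1/105 = 2/105; 2/105 + 11/105 = 13/105; 13/105 + 6/35 = 31/105; 23/105 + 5/21 = 16/35; 26/105 + 31/105 = 19/35; 16/35 + 19/35 = 1. Resulting codeword lengths (in the order the probabilities were given): (5, 2, 2, 3, 5, 4, 2). L_avg = sum(p_i * l_i) = 1/105*5 + 5/21*2 + 23/105*2 + 6/35*3 + 1/105*5 + 11/105*4 + 26/105*2 = 256/105 = 2.4381

2.4381 bits


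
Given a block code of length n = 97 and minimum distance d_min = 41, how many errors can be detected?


Detection capability = d_min - 1 = 41 - 1 = 40

40 errors


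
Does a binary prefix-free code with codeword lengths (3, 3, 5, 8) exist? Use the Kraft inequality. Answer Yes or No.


Kraft sum = sum(2^(-l_i)) = 0.2852, need <= 1. Result: satisfied (a binary prefix-free code with these lengths exists)

Yes


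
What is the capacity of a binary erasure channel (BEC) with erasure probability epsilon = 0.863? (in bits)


C = 1 - epsilon = 1 - 0.863 = 0.137

0.137 bits


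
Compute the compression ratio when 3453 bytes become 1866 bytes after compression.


Ratio = original / compressed = 3453 / 1866 = 1.8505

1.8505


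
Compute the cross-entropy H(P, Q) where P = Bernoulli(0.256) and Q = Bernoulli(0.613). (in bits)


H(P,Q) = -p*log2(q) - (1-p)*log2(1-q). -0.256*log2(0.613) = 0.180747; -0.744*log2(0.387) = 1.018978. H(P,Q) = 0.180747 + 1.018978 = 1.1997

1.1997 bits


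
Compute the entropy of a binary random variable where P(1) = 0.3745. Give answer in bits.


H = -p*log2(p) - (1-p)*log2(1-p). -0.3745*log2(0.3745) = 0.530652; -0.6255*log2(0.6255) = 0.423412. H = 0.530652 + 0.423412 = 0.9541

0.9541 bits


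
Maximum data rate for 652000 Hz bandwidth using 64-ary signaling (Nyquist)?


Rate = 2 * B * log2(M) = 2 * 652000 * 6.0 = 7824000.0

7824000.0 bps


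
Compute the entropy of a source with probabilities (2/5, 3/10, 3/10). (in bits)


H = -sum(p_i * log2(p_i)). Terms: -(2/5)*log2(2/5) = 0.528771; -(3/10)*log2(3/10) = 0.521090; -(3/10)*log2(3/10) = 0.521090. H = 0.528771 + 0.521090 + 0.521090 = 1.571

1.571 bits


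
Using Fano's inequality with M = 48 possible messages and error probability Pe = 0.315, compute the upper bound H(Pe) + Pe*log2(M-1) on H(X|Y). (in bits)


H(Pe) = -Pe*log2(Pe) - (1-Pe)*log2(1-Pe) = -0.315*log2(0.315) - 0.685*log2(0.685) = 0.524972 + 0.373890 = 0.8989. Pe*log2(M-1) = 0.315*log2(47) = 1.749695. Bound = H(Pe) + Pe*log2(M-1) = 0.524972 + 0.373890 + 1.749695 = 2.6486

2.6486 bits


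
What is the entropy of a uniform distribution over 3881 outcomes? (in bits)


H = log2(n) = log2(3881) = 11.9222

11.9222 bits


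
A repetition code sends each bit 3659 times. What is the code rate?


Rate = k/n = 1/3659

1/3659


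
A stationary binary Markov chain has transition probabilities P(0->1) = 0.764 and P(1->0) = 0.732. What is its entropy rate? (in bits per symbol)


Stationary distribution: pi_0 = p10/(p01+p10) = 0.4893, pi_1 = 0.5107. Entropy rate H' = pi_0*H(p01) + pi_1*H(p10) = 0.4893*0.7883 + 0.5107*0.8386 = 0.814

0.814 bits/symbol


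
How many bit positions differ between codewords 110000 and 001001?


Count differing positions: ^ ^ ^ . . ^ = 4 differences

4


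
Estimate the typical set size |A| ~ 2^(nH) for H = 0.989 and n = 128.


log2|A_typical| = nH = 128 * 0.989 = 126.592, so |A_typical| ~ 2^126.592 = 1.282e+38

1.282e+38


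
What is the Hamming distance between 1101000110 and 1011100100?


Count differing positions: . ^ ^ . ^ . . . ^ . = 4 differences

4


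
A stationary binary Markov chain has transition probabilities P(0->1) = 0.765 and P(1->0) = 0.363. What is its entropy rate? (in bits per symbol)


Stationary distribution: pi_0 = p10/(p01+p10) = 0.3218, pi_1 = 0.6782. Entropy rate H' = pi_0*H(p01) + pi_1*H(p10) = 0.3218*0.7866 + 0.6782*0.9451 = 0.8941

0.8941 bits/symbol


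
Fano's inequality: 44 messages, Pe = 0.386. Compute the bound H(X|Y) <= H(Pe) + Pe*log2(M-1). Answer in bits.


H(Pe) = -Pe*log2(Pe) - (1-Pe)*log2(1-Pe) = -0.386*log2(0.386) - 0.614*log2(0.614) = 0.530104 + 0.432065 = 0.9622. Pe*log2(M-1) = 0.386*log2(43) = 2.094538. Bound = H(Pe) + Pe*log2(M-1) = 0.530104 + 0.432065 + 2.094538 = 3.0567

3.0567 bits


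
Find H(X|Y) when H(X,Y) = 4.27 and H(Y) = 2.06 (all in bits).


H(X|Y) = H(X,Y) - H(Y) = 4.27 - 2.06 = 2.21

2.21 bits


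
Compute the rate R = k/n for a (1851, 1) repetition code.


Rate = k/n = 1/1851

1/1851


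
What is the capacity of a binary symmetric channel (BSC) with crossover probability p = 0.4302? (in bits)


H(p) = -p*log2(p) - (1-p)*log2(1-p) = -0.4302*log2(0.4302) - 0.5698*log2(0.5698) = 0.523519 + 0.462377 = 0.9859. C = 1 - H(p) = 1 - 0.9859 = 0.0141

0.0141 bits


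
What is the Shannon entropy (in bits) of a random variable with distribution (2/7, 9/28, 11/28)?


H = -sum(p_i * log2(p_i)). Terms: -(2/7)*log2(2/7) = 0.516387; -(9/28)*log2(9/28) = 0.526317; -(11/28)*log2(11/28) = 0.529541. H = 0.516387 + 0.526317 + 0.529541 = 1.5722

1.5722 bits


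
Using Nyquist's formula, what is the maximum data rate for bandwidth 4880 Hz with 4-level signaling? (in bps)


Rate = 2 * B * log2(M) = 2 * 4880 * 2.0 = 19520.0

19520.0 bps


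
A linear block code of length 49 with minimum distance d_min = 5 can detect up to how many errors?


Detection capability = d_min - 1 = 5 - 1 = 4

4 errors


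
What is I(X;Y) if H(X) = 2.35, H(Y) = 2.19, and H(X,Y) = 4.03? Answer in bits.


I(X;Y) = H(X) + H(Y) - H(X,Y) = 2.35 + 2.19 - 4.03 = 0.51

0.51 bits


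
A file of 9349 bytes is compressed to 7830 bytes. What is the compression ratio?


Ratio = original / compressed = 9349 / 7830 = 1.194

1.194


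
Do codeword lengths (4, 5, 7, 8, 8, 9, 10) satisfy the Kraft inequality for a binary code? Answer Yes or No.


Kraft sum = sum(2^(-l_i)) = 0.1123, need <= 1. Result: satisfied (a binary prefix-free code with these lengths exists)

Yes


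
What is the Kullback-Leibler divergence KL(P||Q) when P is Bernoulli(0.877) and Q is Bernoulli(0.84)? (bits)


KL = p*log2(p/q) + (1-p)*log2((1-p)/(1-q)) = 0.877*log2(0.877/0.84) + 0.123*log2(0.123/0.16) = 0.0079

0.0079 bits


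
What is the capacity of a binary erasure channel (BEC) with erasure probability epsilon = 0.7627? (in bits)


C = 1 - epsilon = 1 - 0.7627 = 0.2373

0.2373 bits


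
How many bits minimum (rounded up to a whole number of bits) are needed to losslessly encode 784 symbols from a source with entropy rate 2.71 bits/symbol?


Minimum bits >= n * H = 784 * 2.71 = 2124.64, rounded up to a whole number of bits = 2125

2125 bits


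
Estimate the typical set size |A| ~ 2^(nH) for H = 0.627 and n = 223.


log2|A_typical| = nH = 223 * 0.627 = 139.821, so |A_typical| ~ 2^139.821 = 1.231e+42

1.231e+42


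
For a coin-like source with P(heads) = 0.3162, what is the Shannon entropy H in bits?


H = -p*log2(p) - (1-p)*log2(1-p). -0.3162*log2(0.3162) = 0.525237; -0.6838*log2(0.6838) = 0.374964. H = 0.525237 + 0.374964 = 0.9002

0.9002 bits


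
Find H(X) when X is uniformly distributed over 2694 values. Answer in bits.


H = log2(n) = log2(2694) = 11.3955

11.3955 bits


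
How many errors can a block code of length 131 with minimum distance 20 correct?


Correction capability = floor((d-1)/2) = floor((20-1)/2) = 9

9 errors


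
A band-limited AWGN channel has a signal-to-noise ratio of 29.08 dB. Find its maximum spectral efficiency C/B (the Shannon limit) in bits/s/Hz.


SNR_linear = 10^(29.08/10) = 809.0959; C/B = log2(1 + SNR_linear) = log2(1 + 809.0959) = 9.6619

9.6619 bits/s/Hz


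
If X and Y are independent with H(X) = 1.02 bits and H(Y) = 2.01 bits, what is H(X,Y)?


For independent variables, H(X,Y) = H(X) + H(Y) = 1.02 + 2.01 = 3.03

3.03 bits


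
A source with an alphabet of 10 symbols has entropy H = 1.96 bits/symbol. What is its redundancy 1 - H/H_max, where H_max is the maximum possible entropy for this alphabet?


H_max = log2(K) = log2(10) = 3.3219 bits/symbol. Redundancy = 1 - H/H_max = 1 - 1.96/3.3219 = 1 - 0.59 = 0.41

0.41


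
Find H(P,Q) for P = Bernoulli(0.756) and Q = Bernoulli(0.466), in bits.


H(P,Q) = -p*log2(q) - (1-p)*log2(1-q). -0.756*log2(0.466) = 0.832808; -0.244*log2(0.534) = 0.220842. H(P,Q) = 0.832808 + 0.220842 = 1.0536

1.0536 bits


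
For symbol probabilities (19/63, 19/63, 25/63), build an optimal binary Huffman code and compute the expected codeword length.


Huffman construction (repeatedly merge the two least-probable nodes; each merge adds 1 bit to every symbol beneath it): 19/63 + 19/63 = 38/63; 25/63 + 38/63 = 1. Resulting codeword lengths (in the order the probabilities were given): (2, 2, 1). L_avg = sum(p_i * l_i) = 19/63*2 + 19/63*2 + 25/63*1 = 101/63 = 1.6032

1.6032 bits


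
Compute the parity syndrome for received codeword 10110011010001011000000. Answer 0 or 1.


Syndrome = XOR of all bits = 1 XOR 0 XOR 1 XOR 1 XOR 0 XOR 0 XOR 1 XOR 1 XOR 0 XOR 1 XOR 0 XOR 0 XOR 0 XOR 1 XOR 0 XOR 1 XOR 1 XOR 0 XOR 0 XOR 0 XOR 0 XOR 0 XOR 0 = 1

1


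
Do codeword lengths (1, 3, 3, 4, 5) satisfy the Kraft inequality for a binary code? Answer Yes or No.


Kraft sum = sum(2^(-l_i)) = 0.8438, need <= 1. Result: satisfied (a binary prefix-free code with these lengths exists)

Yes


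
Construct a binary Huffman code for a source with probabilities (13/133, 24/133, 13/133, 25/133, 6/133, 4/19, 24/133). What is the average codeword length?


Huffman construction (repeatedly merge the two least-probable nodes; each merge adds 1 bit to every symbol beneath it): 6/133 + 13/133 = 1/7; 13/133 + 1/7 = 32/133; 24/133 + 24/133 = 48/133; 25/133 + 4/19 = 53/133; 32/133 + 48/133 = 80/133; 53/133 + 80/133 = 1. Resulting codeword lengths (in the order the probabilities were given): (4, 3, 3, 2, 4, 2, 3). L_avg = sum(p_i * l_i) = 13/133*4 + 24/133*3 + 13/133*3 + 25/133*2 + 6/133*4 + 4/19*2 + 24/133*3 = 365/133 = 2.7444

2.7444 bits


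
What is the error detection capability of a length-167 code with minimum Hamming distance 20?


Detection capability = d_min - 1 = 20 - 1 = 19

19 errors


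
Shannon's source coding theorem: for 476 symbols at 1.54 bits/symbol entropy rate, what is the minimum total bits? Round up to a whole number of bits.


Minimum bits >= n * H = 476 * 1.54 = 733.04, rounded up to a whole number of bits = 734

734 bits


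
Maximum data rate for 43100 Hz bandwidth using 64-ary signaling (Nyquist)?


Rate = 2 * B * log2(M) = 2 * 43100 * 6.0 = 517200.0

517200.0 bps


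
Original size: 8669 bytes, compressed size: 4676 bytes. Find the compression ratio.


Ratio = original / compressed = 8669 / 4676 = 1.8539

1.8539


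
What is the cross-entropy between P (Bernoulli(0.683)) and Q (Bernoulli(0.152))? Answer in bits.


H(P,Q) = -p*log2(q) - (1-p)*log2(1-q). -0.683*log2(0.152) = 1.856296; -0.317*log2(0.848) = 0.075403. H(P,Q) = 1.856296 + 0.075403 = 1.9317

1.9317 bits


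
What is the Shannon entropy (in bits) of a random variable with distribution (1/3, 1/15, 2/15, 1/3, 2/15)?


H = -sum(p_i * log2(p_i)). Terms: -(1/3)*log2(1/3) = 0.528321; -(1/15)*log2(1/15) = 0.260459; -(2/15)*log2(2/15) = 0.387585; -(1/3)*log2(1/3) = 0.528321; -(2/15)*log2(2/15) = 0.387585. H = 0.528321 + 0.260459 + 0.387585 + 0.528321 + 0.387585 = 2.0923

2.0923 bits


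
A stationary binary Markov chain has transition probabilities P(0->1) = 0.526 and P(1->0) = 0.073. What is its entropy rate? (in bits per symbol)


Stationary distribution: pi_0 = p10/(p01+p10) = 0.1219, pi_1 = 0.8781. Entropy rate H' = pi_0*H(p01) + pi_1*H(p10) = 0.1219*0.998 + 0.8781*0.377 = 0.4527

0.4527 bits/symbol


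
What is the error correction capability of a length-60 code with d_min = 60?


Correction capability = floor((d-1)/2) = floor((60-1)/2) = 29

29 errors


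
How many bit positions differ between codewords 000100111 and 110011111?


Count differing positions: ^ ^ . ^ ^ ^ . . . = 5 differences

5


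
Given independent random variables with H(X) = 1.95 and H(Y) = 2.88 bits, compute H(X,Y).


For independent variables, H(X,Y) = H(X) + H(Y) = 1.95 + 2.88 = 4.83

4.83 bits


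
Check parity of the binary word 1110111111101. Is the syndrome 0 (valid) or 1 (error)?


Syndrome = XOR of all bits = 1 XOR 1 XOR 1 XOR 0 XOR 1 XOR 1 XOR 1 XOR 1 XOR 1 XOR 1 XOR 1 XOR 0 XOR 1 = 1

1


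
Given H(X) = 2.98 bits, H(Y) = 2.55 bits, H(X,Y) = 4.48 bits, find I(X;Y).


I(X;Y) = H(X) + H(Y) - H(X,Y) = 2.98 + 2.55 - 4.48 = 1.05

1.05 bits


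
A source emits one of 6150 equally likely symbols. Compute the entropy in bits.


H = log2(n) = log2(6150) = 12.5864

12.5864 bits


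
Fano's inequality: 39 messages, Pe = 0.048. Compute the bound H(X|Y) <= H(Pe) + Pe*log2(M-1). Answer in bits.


H(Pe) = -Pe*log2(Pe) - (1-Pe)*log2(1-Pe) = -0.048*log2(0.048) - 0.952*log2(0.952) = 0.210279 + 0.067560 = 0.2778. Pe*log2(M-1) = 0.048*log2(38) = 0.251901. Bound = H(Pe) + Pe*log2(M-1) = 0.210279 + 0.067560 + 0.251901 = 0.5297

0.5297 bits


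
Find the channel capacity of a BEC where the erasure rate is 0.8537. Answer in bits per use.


C = 1 - epsilon = 1 - 0.8537 = 0.1463

0.1463 bits


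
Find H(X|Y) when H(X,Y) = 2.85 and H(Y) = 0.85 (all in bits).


H(X|Y) = H(X,Y) - H(Y) = 2.85 - 0.85 = 2.0

2.0 bits


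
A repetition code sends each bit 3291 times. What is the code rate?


Rate = k/n = 1/3291

1/3291


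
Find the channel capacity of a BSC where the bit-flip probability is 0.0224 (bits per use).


H(p) = -p*log2(p) - (1-p)*log2(1-p) = -0.0224*log2(0.0224) - 0.9776*log2(0.9776) = 0.122760 + 0.031952 = 0.1547. C = 1 - H(p) = 1 - 0.1547 = 0.8453

0.8453 bits


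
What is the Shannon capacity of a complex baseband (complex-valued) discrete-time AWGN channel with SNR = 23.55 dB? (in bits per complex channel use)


SNR_linear = 10^(23.55/10) = 226.4644; C = log2(1 + SNR_linear) = log2(1 + 226.4644) = 7.8295

7.8295 bits/channel use


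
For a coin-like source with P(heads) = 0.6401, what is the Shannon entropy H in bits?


H = -p*log2(p) - (1-p)*log2(1-p). -0.6401*log2(0.6401) = 0.411988; -0.3599*log2(0.3599) = 0.530612. H = 0.411988 + 0.530612 = 0.9426

0.9426 bits


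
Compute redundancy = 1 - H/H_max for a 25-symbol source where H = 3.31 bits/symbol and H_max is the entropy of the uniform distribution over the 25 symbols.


H_max = log2(K) = log2(25) = 4.6439 bits/symbol. Redundancy = 1 - H/H_max = 1 - 3.31/4.6439 = 1 - 0.7128 = 0.2872

0.2872


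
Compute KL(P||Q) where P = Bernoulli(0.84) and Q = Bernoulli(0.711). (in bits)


KL = p*log2(p/q) + (1-p)*log2((1-p)/(1-q)) = 0.84*log2(0.84/0.711) + 0.16*log2(0.16/0.289) = 0.0656

0.0656 bits


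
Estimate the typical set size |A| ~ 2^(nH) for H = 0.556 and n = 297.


log2|A_typical| = nH = 297 * 0.556 = 165.132, so |A_typical| ~ 2^165.132 = 5.125e+49

5.125e+49


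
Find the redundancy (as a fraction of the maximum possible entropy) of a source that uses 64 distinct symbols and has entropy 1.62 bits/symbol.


H_max = log2(K) = log2(64) = 6.0 bits/symbol. Redundancy = 1 - H/H_max = 1 - 1.62/6.0 = 1 - 0.27 = 0.73

0.73


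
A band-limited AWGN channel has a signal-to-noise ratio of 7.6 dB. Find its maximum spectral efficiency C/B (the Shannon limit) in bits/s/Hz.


SNR_linear = 10^(7.6/10) = 5.7544; C/B = log2(1 + SNR_linear) = log2(1 + 5.7544) = 2.7558

2.7558 bits/s/Hz


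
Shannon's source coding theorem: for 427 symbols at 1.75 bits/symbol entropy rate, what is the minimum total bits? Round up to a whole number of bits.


Minimum bits >= n * H = 427 * 1.75 = 747.25, rounded up to a whole number of bits = 748

748 bits


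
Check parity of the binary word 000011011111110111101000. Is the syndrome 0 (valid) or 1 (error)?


Syndrome = XOR of all bits = 0 XOR 0 XOR 0 XOR 0 XOR 1 XOR 1 XOR 0 XOR 1 XOR 1 XOR 1 XOR 1 XOR 1 XOR 1 XOR 1 XOR 0 XOR 1 XOR 1 XOR 1 XOR 1 XOR 0 XOR 1 XOR 0 XOR 0 XOR 0 = 0

0


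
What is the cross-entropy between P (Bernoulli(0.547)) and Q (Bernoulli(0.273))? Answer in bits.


H(P,Q) = -p*log2(q) - (1-p)*log2(1-q). -0.547*log2(0.273) = 1.024546; -0.453*log2(0.727) = 0.208368. H(P,Q) = 1.024546 + 0.208368 = 1.2329

1.2329 bits


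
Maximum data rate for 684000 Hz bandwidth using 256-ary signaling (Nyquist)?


Rate = 2 * B * log2(M) = 2 * 684000 * 8.0 = 10944000.0

10944000.0 bps


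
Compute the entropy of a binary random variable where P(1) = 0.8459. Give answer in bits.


H = -p*log2(p) - (1-p)*log2(1-p). -0.8459*log2(0.8459) = 0.204235; -0.1541*log2(0.1541) = 0.415771. H = 0.204235 + 0.415771 = 0.62

0.62 bits


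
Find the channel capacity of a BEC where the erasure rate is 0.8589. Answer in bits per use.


C = 1 - epsilon = 1 - 0.8589 = 0.1411

0.1411 bits


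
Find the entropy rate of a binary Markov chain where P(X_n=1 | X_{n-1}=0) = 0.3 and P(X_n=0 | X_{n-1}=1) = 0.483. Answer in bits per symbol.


Stationary distribution: pi_0 = p10/(p01+p10) = 0.6169, pi_1 = 0.3831. Entropy rate H' = pi_0*H(p01) + pi_1*H(p10) = 0.6169*0.8813 + 0.3831*0.9992 = 0.9265

0.9265 bits/symbol


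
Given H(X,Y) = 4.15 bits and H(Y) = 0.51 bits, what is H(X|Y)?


H(X|Y) = H(X,Y) - H(Y) = 4.15 - 0.51 = 3.64

3.64 bits


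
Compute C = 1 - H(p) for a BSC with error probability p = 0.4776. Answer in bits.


H(p) = -p*log2(p) - (1-p)*log2(1-p) = -0.4776*log2(0.4776) - 0.5224*log2(0.5224) = 0.509181 + 0.489370 = 0.9986. C = 1 - H(p) = 1 - 0.9986 = 0.0014

0.0014 bits


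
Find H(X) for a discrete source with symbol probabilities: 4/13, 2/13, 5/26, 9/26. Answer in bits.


H = -sum(p_i * log2(p_i)). Terms: -(4/13)*log2(4/13) = 0.523212; -(2/13)*log2(2/13) = 0.415452; -(5/26)*log2(5/26) = 0.457406; -(9/26)*log2(9/26) = 0.529794. H = 0.523212 + 0.415452 + 0.457406 + 0.529794 = 1.9259

1.9259 bits


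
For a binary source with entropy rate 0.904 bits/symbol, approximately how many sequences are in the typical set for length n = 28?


log2|A_typical| = nH = 28 * 0.904 = 25.312, so |A_typical| ~ 2^25.312 = 4.166e+07

4.166e+07


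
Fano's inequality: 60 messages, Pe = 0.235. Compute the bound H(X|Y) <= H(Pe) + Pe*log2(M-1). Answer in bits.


H(Pe) = -Pe*log2(Pe) - (1-Pe)*log2(1-Pe) = -0.235*log2(0.235) - 0.765*log2(0.765) = 0.490978 + 0.295648 = 0.7866. Pe*log2(M-1) = 0.235*log2(59) = 1.382421. Bound = H(Pe) + Pe*log2(M-1) = 0.490978 + 0.295648 + 1.382421 = 2.169

2.169 bits


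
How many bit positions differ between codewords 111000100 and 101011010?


Count differing positions: . ^ . . ^ ^ ^ ^ . = 5 differences

5
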